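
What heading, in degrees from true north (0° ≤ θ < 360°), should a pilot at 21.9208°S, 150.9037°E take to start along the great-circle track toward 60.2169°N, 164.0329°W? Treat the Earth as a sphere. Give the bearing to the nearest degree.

Δλ = -164.0329 − 150.9037 = -314.9366°; wrapped into (−180°, 180°]: 45.0634°.
θ = atan2( sin Δλ · cos φ₂ , cos φ₁ · sin φ₂ − sin φ₁ · cos φ₂ · cos Δλ )
  = atan2(0.35162, 0.93614) = 20.587° → normalised to [0°, 360°): 20.587°.

21°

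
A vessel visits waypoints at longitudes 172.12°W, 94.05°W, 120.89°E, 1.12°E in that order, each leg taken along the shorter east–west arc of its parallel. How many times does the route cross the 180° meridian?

Leg 1: -172.12° → -94.05°, shortest Δλ = 78.07° (east) — does not cross 180°.
Leg 2: -94.05° → +120.89°, shortest Δλ = -145.06° (west) — crosses 180°.
Leg 3: +120.89° → +1.12°, shortest Δλ = -119.77° (west) — does not cross 180°.
Total crossings: 1.

1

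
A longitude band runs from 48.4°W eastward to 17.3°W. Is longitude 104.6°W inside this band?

Band width going east from -48.4° to -17.3°: ((-17.3 − -48.4) mod 360) = 31.1°.
Offset of -104.6° east of the west edge: ((-104.6 − -48.4) mod 360) = 303.8°.
303.8° > 31.1° ⇒ outside.

No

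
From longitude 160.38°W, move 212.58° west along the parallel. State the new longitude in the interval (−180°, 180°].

12.96°W

Start at -160.38°; shift −212.58° → -372.96°.
-372.96° lies outside (−180°, 180°]; add 360° → -12.96°.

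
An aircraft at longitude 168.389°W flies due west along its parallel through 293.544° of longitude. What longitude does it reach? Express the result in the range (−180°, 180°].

Start at -168.389°; shift −293.544° → -461.933°.
-461.933° lies outside (−180°, 180°]; add 360° → -101.933°.

101.933°W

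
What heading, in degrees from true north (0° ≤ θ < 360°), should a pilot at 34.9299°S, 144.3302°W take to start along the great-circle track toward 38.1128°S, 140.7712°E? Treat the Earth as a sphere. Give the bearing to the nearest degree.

Δλ = 140.7712 − -144.3302 = 285.1014°; wrapped into (−180°, 180°]: -74.8986°.
θ = atan2( sin Δλ · cos φ₂ , cos φ₁ · sin φ₂ − sin φ₁ · cos φ₂ · cos Δλ )
  = atan2(-0.75963, -0.38866) = -117.096° → normalised to [0°, 360°): 242.904°.

243°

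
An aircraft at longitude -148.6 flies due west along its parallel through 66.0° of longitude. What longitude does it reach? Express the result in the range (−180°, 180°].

+145.4°

Start at -148.6°; shift −66.0° → -214.6°.
-214.6° lies outside (−180°, 180°]; add 360° → +145.4°.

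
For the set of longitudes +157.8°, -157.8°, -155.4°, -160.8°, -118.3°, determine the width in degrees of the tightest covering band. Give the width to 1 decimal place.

Sort the longitudes: -160.8°, -157.8°, -155.4°, -118.3°, +157.8°.
Eastward gaps between consecutive values (wrapping around): 3.0°, 2.4°, 37.1°, 276.1°, 41.4°.
Largest gap = 276.1° ⇒ minimal covering band is its complement: 360° − 276.1° = 83.9°.
Band runs from +157.8° eastward to -118.3°, crossing the antimeridian.

83.9°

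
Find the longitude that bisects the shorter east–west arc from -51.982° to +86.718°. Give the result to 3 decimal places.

Signed shortest Δλ from -51.982° to +86.718° is +138.700°.
Midpoint longitude = -51.982° + (+138.700°)/2 = -51.982° + 69.350° = +17.368°.

+17.368°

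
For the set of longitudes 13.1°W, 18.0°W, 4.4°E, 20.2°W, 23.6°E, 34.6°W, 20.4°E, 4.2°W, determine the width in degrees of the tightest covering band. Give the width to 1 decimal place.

58.2°

Sort the longitudes: -34.6°, -20.2°, -18.0°, -13.1°, -4.2°, +4.4°, +20.4°, +23.6°.
Eastward gaps between consecutive values (wrapping around): 14.4°, 2.2°, 4.9°, 8.9°, 8.6°, 16.0°, 3.2°, 301.8°.
Largest gap = 301.8° ⇒ minimal covering band is its complement: 360° − 301.8° = 58.2°.
Band runs from -34.6° eastward to +23.6°.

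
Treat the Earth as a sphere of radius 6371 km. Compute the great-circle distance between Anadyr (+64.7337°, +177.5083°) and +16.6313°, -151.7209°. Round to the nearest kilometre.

5826 km

Δλ = -151.7209 − 177.5083 = -329.2292°; wrapped into (−180°, 180°]: 30.7708°.
Δφ = 16.6313 − 64.7337 = -48.1024°.
a = sin²(Δφ/2) + cos φ₁ · cos φ₂ · sin²(Δλ/2) = 0.194887.
c = 2·atan2(√a, √(1−a)) = 0.91445 rad → d = 6371·c ≈ 5825.96 km.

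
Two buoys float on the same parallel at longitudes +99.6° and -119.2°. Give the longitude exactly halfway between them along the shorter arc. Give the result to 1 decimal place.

+170.2°

Signed shortest Δλ from +99.6° to -119.2° is +141.2°.
Midpoint longitude = +99.6° + (+141.2°)/2 = +99.6° + 70.6° = +170.2°.
(The naïve average (+99.6 + -119.2)/2 = -9.8° is on the wrong side of the globe.)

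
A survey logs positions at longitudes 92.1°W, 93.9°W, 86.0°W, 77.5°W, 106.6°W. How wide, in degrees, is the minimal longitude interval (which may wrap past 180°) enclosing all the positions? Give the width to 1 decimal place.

29.1°

Sort the longitudes: -106.6°, -93.9°, -92.1°, -86.0°, -77.5°.
Eastward gaps between consecutive values (wrapping around): 12.7°, 1.8°, 6.1°, 8.5°, 330.9°.
Largest gap = 330.9° ⇒ minimal covering band is its complement: 360° − 330.9° = 29.1°.
Band runs from -106.6° eastward to -77.5°.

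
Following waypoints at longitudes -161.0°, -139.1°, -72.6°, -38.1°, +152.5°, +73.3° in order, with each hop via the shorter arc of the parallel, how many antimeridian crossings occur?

1

Leg 1: -161.0° → -139.1°, shortest Δλ = 21.9° (east) — does not cross 180°.
Leg 2: -139.1° → -72.6°, shortest Δλ = 66.5° (east) — does not cross 180°.
Leg 3: -72.6° → -38.1°, shortest Δλ = 34.5° (east) — does not cross 180°.
Leg 4: -38.1° → +152.5°, shortest Δλ = -169.4° (west) — crosses 180°.
Leg 5: +152.5° → +73.3°, shortest Δλ = -79.2° (west) — does not cross 180°.
Total crossings: 1.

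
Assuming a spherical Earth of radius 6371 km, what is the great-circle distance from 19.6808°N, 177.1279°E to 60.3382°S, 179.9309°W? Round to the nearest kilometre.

Δλ = -179.9309 − 177.1279 = -357.0588°; wrapped into (−180°, 180°]: 2.9412°.
Δφ = -60.3382 − 19.6808 = -80.0190°.
a = sin²(Δφ/2) + cos φ₁ · cos φ₂ · sin²(Δλ/2) = 0.413646.
c = 2·atan2(√a, √(1−a)) = 1.39722 rad → d = 6371·c ≈ 8901.68 km.

8902 km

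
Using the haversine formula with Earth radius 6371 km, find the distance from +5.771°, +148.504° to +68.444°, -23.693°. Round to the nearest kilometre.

Δλ = -23.693 − 148.504 = -172.197°.
Δφ = 68.444 − 5.771 = 62.673°.
a = sin²(Δφ/2) + cos φ₁ · cos φ₂ · sin²(Δλ/2) = 0.634322.
c = 2·atan2(√a, √(1−a)) = 1.84278 rad → d = 6371·c ≈ 11740.36 km.

11740 km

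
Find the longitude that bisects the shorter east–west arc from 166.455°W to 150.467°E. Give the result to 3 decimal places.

172.006°E

Signed shortest Δλ from -166.455° to +150.467° is -43.078°.
Midpoint longitude = -166.455° + (-43.078°)/2 = -166.455° − 21.539° = -187.994°.
Normalise into (−180°, 180°]: +172.006°.
(The naïve average (-166.455 + +150.467)/2 = -7.994° is on the wrong side of the globe.)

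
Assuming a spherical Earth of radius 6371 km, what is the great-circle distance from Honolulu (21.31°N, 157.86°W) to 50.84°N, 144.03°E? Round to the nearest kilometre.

Δλ = 144.03 − -157.86 = 301.89°; wrapped into (−180°, 180°]: -58.11°.
Δφ = 50.84 − 21.31 = 29.53°.
a = sin²(Δφ/2) + cos φ₁ · cos φ₂ · sin²(Δλ/2) = 0.203707.
c = 2·atan2(√a, √(1−a)) = 0.93653 rad → d = 6371·c ≈ 5966.64 km.

5967 km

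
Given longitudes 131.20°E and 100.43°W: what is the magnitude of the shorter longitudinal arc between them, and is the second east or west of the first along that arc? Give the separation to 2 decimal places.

128.37° east

Raw difference: -100.43 − 131.20 = -231.63°.
Normalise into (−180°, 180°]: -231.63° + 360° = 128.37°.
Positive ⇒ the second point lies to the east; separation 128.37°.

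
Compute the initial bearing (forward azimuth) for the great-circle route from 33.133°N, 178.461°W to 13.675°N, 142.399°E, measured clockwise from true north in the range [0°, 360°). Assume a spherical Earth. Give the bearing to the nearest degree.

Δλ = 142.399 − -178.461 = 320.860°; wrapped into (−180°, 180°]: -39.140°.
θ = atan2( sin Δλ · cos φ₂ , cos φ₁ · sin φ₂ − sin φ₁ · cos φ₂ · cos Δλ )
  = atan2(-0.61332, -0.21394) = -109.230° → normalised to [0°, 360°): 250.770°.

251°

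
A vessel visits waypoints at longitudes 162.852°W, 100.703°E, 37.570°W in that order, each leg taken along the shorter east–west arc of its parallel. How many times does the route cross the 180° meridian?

Leg 1: -162.852° → +100.703°, shortest Δλ = -96.445° (west) — crosses 180°.
Leg 2: +100.703° → -37.570°, shortest Δλ = -138.273° (west) — does not cross 180°.
Total crossings: 1.

1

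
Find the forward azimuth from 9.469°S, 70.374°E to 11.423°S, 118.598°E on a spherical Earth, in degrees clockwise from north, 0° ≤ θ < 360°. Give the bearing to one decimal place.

96.9°

Δλ = 118.598 − 70.374 = 48.224°.
θ = atan2( sin Δλ · cos φ₂ , cos φ₁ · sin φ₂ − sin φ₁ · cos φ₂ · cos Δλ )
  = atan2(0.73098, -0.08792) = 96.858° → normalised to [0°, 360°): 96.858°.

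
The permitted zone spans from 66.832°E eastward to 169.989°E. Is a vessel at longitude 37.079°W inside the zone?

No

Band width going east from +66.832° to +169.989°: ((169.989 − 66.832) mod 360) = 103.157°.
Offset of -37.079° east of the west edge: ((-37.079 − 66.832) mod 360) = 256.089°.
256.089° > 103.157° ⇒ outside.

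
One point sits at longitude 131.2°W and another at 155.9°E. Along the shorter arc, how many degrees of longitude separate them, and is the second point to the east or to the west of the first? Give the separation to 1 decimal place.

72.9° west

Raw difference: 155.9 − -131.2 = 287.1°.
Normalise into (−180°, 180°]: 287.1° − 360° = -72.9°.
Negative ⇒ the second point lies to the west; separation 72.9°.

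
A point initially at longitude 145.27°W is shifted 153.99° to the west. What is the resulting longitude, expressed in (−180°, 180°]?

60.74°E

Start at -145.27°; shift −153.99° → -299.26°.
-299.26° lies outside (−180°, 180°]; add 360° → +60.74°.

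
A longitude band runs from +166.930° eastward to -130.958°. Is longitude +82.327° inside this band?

No

Band width going east from +166.930° to -130.958°: ((-130.958 − 166.930) mod 360) = 62.112°.
Offset of +82.327° east of the west edge: ((82.327 − 166.930) mod 360) = 275.397°.
275.397° > 62.112° ⇒ outside.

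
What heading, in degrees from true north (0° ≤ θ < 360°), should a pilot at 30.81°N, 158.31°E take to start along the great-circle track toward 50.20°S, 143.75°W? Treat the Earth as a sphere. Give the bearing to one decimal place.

Δλ = -143.75 − 158.31 = -302.06°; wrapped into (−180°, 180°]: 57.94°.
θ = atan2( sin Δλ · cos φ₂ , cos φ₁ · sin φ₂ − sin φ₁ · cos φ₂ · cos Δλ )
  = atan2(0.54249, -0.83389) = 146.954° → normalised to [0°, 360°): 146.954°.

147.0°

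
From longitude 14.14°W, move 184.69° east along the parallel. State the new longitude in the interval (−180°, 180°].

170.55°E

Start at -14.14°; shift +184.69° → +170.55°.
+170.55° already lies in (−180°, 180°].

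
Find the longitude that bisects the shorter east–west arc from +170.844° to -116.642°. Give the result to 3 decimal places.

-152.899°

Signed shortest Δλ from +170.844° to -116.642° is +72.514°.
Midpoint longitude = +170.844° + (+72.514°)/2 = +170.844° + 36.257° = +207.101°.
Normalise into (−180°, 180°]: -152.899°.
(The naïve average (+170.844 + -116.642)/2 = 27.101° is on the wrong side of the globe.)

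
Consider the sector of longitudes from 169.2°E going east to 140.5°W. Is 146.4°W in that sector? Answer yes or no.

Band width going east from +169.2° to -140.5°: ((-140.5 − 169.2) mod 360) = 50.3°.
Offset of -146.4° east of the west edge: ((-146.4 − 169.2) mod 360) = 44.4°.
44.4° ≤ 50.3° ⇒ inside.

Yes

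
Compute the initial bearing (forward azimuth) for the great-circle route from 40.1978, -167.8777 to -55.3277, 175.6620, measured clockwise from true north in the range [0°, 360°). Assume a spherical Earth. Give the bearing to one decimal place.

Δλ = 175.6620 − -167.8777 = 343.5397°; wrapped into (−180°, 180°]: -16.4603°.
θ = atan2( sin Δλ · cos φ₂ , cos φ₁ · sin φ₂ − sin φ₁ · cos φ₂ · cos Δλ )
  = atan2(-0.16119, -0.98031) = -170.662° → normalised to [0°, 360°): 189.338°.

189.3°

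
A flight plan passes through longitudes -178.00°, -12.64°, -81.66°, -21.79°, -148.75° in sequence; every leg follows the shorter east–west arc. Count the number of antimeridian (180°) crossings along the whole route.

Leg 1: -178.00° → -12.64°, shortest Δλ = 165.36° (east) — does not cross 180°.
Leg 2: -12.64° → -81.66°, shortest Δλ = -69.02° (west) — does not cross 180°.
Leg 3: -81.66° → -21.79°, shortest Δλ = 59.87° (east) — does not cross 180°.
Leg 4: -21.79° → -148.75°, shortest Δλ = -126.96° (west) — does not cross 180°.
Total crossings: 0.

0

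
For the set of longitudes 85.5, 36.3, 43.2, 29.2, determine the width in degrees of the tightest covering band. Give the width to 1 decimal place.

56.3°

Sort the longitudes: +29.2°, +36.3°, +43.2°, +85.5°.
Eastward gaps between consecutive values (wrapping around): 7.1°, 6.9°, 42.3°, 303.7°.
Largest gap = 303.7° ⇒ minimal covering band is its complement: 360° − 303.7° = 56.3°.
Band runs from +29.2° eastward to +85.5°.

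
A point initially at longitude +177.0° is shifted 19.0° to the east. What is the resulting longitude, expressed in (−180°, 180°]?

-164.0°

Start at +177.0°; shift +19.0° → +196.0°.
+196.0° lies outside (−180°, 180°]; subtract 360° → -164.0°.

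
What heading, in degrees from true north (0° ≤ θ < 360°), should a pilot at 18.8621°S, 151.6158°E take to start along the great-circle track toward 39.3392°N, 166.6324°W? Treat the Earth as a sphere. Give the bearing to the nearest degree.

Δλ = -166.6324 − 151.6158 = -318.2482°; wrapped into (−180°, 180°]: 41.7518°.
θ = atan2( sin Δλ · cos φ₂ , cos φ₁ · sin φ₂ − sin φ₁ · cos φ₂ · cos Δλ )
  = atan2(0.51502, 0.78640) = 33.221° → normalised to [0°, 360°): 33.221°.

33°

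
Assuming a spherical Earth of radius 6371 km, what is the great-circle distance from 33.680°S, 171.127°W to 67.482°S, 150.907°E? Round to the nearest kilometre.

Δλ = 150.907 − -171.127 = 322.034°; wrapped into (−180°, 180°]: -37.966°.
Δφ = -67.482 − -33.680 = -33.802°.
a = sin²(Δφ/2) + cos φ₁ · cos φ₂ · sin²(Δλ/2) = 0.118239.
c = 2·atan2(√a, √(1−a)) = 0.70205 rad → d = 6371·c ≈ 4472.74 km.

4473 km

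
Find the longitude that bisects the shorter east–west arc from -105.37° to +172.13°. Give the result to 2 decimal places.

Signed shortest Δλ from -105.37° to +172.13° is -82.50°.
Midpoint longitude = -105.37° + (-82.50°)/2 = -105.37° − 41.25° = -146.62°.
(The naïve average (-105.37 + +172.13)/2 = 33.38° is on the wrong side of the globe.)

-146.62°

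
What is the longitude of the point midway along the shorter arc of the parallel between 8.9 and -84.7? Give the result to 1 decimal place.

Signed shortest Δλ from +8.9° to -84.7° is -93.6°.
Midpoint longitude = +8.9° + (-93.6°)/2 = +8.9° − 46.8° = -37.9°.

-37.9°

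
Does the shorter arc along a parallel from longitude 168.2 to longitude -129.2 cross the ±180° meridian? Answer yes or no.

Yes

Naïve |-129.2 − 168.2| = 297.4° > 180°, so the shorter arc goes the other way round — across 180°.
Signed shortest Δλ = ((-129.2 − 168.2 + 180) mod 360) − 180 = 62.6°.
Going east by 62.6° from +168.2° passes through 180° before reaching -129.2°.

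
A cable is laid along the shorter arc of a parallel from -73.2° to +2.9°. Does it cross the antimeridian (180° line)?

Signed shortest Δλ = ((2.9 − -73.2 + 180) mod 360) − 180 = 76.1°.
Going east by 76.1° from -73.2° reaches +2.9° without touching 180°.

No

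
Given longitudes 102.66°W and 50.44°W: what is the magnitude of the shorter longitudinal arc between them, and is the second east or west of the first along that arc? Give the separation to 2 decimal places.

Raw difference: -50.44 − -102.66 = 52.22°.
Normalise into (−180°, 180°]: 52.22° stays 52.22°.
Positive ⇒ the second point lies to the east; separation 52.22°.

52.22° east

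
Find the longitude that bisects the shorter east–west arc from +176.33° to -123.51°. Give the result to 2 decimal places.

-153.59°

Signed shortest Δλ from +176.33° to -123.51° is +60.16°.
Midpoint longitude = +176.33° + (+60.16°)/2 = +176.33° + 30.08° = +206.41°.
Normalise into (−180°, 180°]: -153.59°.
(The naïve average (+176.33 + -123.51)/2 = 26.41° is on the wrong side of the globe.)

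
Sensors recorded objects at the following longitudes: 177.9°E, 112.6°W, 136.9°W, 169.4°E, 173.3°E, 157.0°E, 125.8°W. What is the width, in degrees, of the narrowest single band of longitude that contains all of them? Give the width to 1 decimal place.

Sort the longitudes: -136.9°, -125.8°, -112.6°, +157.0°, +169.4°, +173.3°, +177.9°.
Eastward gaps between consecutive values (wrapping around): 11.1°, 13.2°, 269.6°, 12.4°, 3.9°, 4.6°, 45.2°.
Largest gap = 269.6° ⇒ minimal covering band is its complement: 360° − 269.6° = 90.4°.
Band runs from +157.0° eastward to -112.6°, crossing the antimeridian.

90.4°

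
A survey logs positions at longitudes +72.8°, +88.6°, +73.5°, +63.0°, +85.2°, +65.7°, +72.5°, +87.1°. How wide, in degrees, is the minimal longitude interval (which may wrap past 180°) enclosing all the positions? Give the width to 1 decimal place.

Sort the longitudes: +63.0°, +65.7°, +72.5°, +72.8°, +73.5°, +85.2°, +87.1°, +88.6°.
Eastward gaps between consecutive values (wrapping around): 2.7°, 6.8°, 0.3°, 0.7°, 11.7°, 1.9°, 1.5°, 334.4°.
Largest gap = 334.4° ⇒ minimal covering band is its complement: 360° − 334.4° = 25.6°.
Band runs from +63.0° eastward to +88.6°.

25.6°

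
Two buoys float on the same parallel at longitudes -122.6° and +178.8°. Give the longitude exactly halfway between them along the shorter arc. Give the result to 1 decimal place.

Signed shortest Δλ from -122.6° to +178.8° is -58.6°.
Midpoint longitude = -122.6° + (-58.6°)/2 = -122.6° − 29.3° = -151.9°.
(The naïve average (-122.6 + +178.8)/2 = 28.1° is on the wrong side of the globe.)

-151.9°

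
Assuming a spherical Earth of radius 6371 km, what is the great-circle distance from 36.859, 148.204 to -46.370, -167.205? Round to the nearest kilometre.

Δλ = -167.205 − 148.204 = -315.409°; wrapped into (−180°, 180°]: 44.591°.
Δφ = -46.370 − 36.859 = -83.229°.
a = sin²(Δφ/2) + cos φ₁ · cos φ₂ · sin²(Δλ/2) = 0.520511.
c = 2·atan2(√a, √(1−a)) = 1.61183 rad → d = 6371·c ≈ 10268.97 km.

10269 km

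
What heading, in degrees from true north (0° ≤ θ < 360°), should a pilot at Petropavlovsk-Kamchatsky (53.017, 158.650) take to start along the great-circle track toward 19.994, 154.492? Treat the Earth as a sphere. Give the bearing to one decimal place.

Δλ = 154.492 − 158.650 = -4.158°.
θ = atan2( sin Δλ · cos φ₂ , cos φ₁ · sin φ₂ − sin φ₁ · cos φ₂ · cos Δλ )
  = atan2(-0.06814, -0.54300) = -172.848° → normalised to [0°, 360°): 187.152°.

187.2°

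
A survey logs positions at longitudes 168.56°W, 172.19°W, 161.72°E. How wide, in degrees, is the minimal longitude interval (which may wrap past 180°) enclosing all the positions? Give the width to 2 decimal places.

29.72°

Sort the longitudes: -172.19°, -168.56°, +161.72°.
Eastward gaps between consecutive values (wrapping around): 3.63°, 330.28°, 26.09°.
Largest gap = 330.28° ⇒ minimal covering band is its complement: 360° − 330.28° = 29.72°.
Band runs from +161.72° eastward to -168.56°, crossing the antimeridian.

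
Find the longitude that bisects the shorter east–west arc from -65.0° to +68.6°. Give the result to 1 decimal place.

+1.8°

Signed shortest Δλ from -65.0° to +68.6° is +133.6°.
Midpoint longitude = -65.0° + (+133.6°)/2 = -65.0° + 66.8° = +1.8°.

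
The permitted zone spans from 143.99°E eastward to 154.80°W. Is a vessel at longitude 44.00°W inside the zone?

No

Band width going east from +143.99° to -154.80°: ((-154.80 − 143.99) mod 360) = 61.21°.
Offset of -44.00° east of the west edge: ((-44.00 − 143.99) mod 360) = 172.01°.
172.01° > 61.21° ⇒ outside.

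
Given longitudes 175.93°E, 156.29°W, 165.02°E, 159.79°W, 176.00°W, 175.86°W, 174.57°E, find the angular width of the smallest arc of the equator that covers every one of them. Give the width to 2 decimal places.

Sort the longitudes: -176.00°, -175.86°, -159.79°, -156.29°, +165.02°, +174.57°, +175.93°.
Eastward gaps between consecutive values (wrapping around): 0.14°, 16.07°, 3.50°, 321.31°, 9.55°, 1.36°, 8.07°.
Largest gap = 321.31° ⇒ minimal covering band is its complement: 360° − 321.31° = 38.69°.
Band runs from +165.02° eastward to -156.29°, crossing the antimeridian.

38.69°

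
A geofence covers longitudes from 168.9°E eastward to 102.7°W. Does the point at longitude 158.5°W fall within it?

Yes

Band width going east from +168.9° to -102.7°: ((-102.7 − 168.9) mod 360) = 88.4°.
Offset of -158.5° east of the west edge: ((-158.5 − 168.9) mod 360) = 32.6°.
32.6° ≤ 88.4° ⇒ inside.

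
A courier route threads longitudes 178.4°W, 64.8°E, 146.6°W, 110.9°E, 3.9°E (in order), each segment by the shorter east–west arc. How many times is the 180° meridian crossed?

3

Leg 1: -178.4° → +64.8°, shortest Δλ = -116.8° (west) — crosses 180°.
Leg 2: +64.8° → -146.6°, shortest Δλ = 148.6° (east) — crosses 180°.
Leg 3: -146.6° → +110.9°, shortest Δλ = -102.5° (west) — crosses 180°.
Leg 4: +110.9° → +3.9°, shortest Δλ = -107.0° (west) — does not cross 180°.
Total crossings: 3.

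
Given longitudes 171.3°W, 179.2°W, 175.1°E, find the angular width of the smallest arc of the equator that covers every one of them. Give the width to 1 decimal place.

Sort the longitudes: -179.2°, -171.3°, +175.1°.
Eastward gaps between consecutive values (wrapping around): 7.9°, 346.4°, 5.7°.
Largest gap = 346.4° ⇒ minimal covering band is its complement: 360° − 346.4° = 13.6°.
Band runs from +175.1° eastward to -171.3°, crossing the antimeridian.

13.6°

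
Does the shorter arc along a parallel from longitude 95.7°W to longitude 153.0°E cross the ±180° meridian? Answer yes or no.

Yes

Naïve |153.0 − -95.7| = 248.7° > 180°, so the shorter arc goes the other way round — across 180°.
Signed shortest Δλ = ((153.0 − -95.7 + 180) mod 360) − 180 = -111.3°.
Going west by 111.3° from -95.7° passes through 180° before reaching +153.0°.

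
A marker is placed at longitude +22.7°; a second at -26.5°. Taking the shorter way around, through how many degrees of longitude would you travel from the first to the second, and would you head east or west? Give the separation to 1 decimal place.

49.2° west

Raw difference: -26.5 − 22.7 = -49.2°.
Normalise into (−180°, 180°]: -49.2° stays -49.2°.
Negative ⇒ the second point lies to the west; separation 49.2°.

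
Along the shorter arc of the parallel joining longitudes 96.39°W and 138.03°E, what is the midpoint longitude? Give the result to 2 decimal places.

159.18°W

Signed shortest Δλ from -96.39° to +138.03° is -125.58°.
Midpoint longitude = -96.39° + (-125.58°)/2 = -96.39° − 62.79° = -159.18°.
(The naïve average (-96.39 + +138.03)/2 = 20.82° is on the wrong side of the globe.)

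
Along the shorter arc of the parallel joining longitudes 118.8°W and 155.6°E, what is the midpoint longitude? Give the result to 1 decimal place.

Signed shortest Δλ from -118.8° to +155.6° is -85.6°.
Midpoint longitude = -118.8° + (-85.6°)/2 = -118.8° − 42.8° = -161.6°.
(The naïve average (-118.8 + +155.6)/2 = 18.4° is on the wrong side of the globe.)

161.6°W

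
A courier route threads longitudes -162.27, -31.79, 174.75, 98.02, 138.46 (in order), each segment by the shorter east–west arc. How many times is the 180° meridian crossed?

Leg 1: -162.27° → -31.79°, shortest Δλ = 130.48° (east) — does not cross 180°.
Leg 2: -31.79° → +174.75°, shortest Δλ = -153.46° (west) — crosses 180°.
Leg 3: +174.75° → +98.02°, shortest Δλ = -76.73° (west) — does not cross 180°.
Leg 4: +98.02° → +138.46°, shortest Δλ = 40.44° (east) — does not cross 180°.
Total crossings: 1.

1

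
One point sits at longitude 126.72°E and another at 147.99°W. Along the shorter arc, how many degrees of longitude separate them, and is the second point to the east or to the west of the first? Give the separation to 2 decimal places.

85.29° east

Raw difference: -147.99 − 126.72 = -274.71°.
Normalise into (−180°, 180°]: -274.71° + 360° = 85.29°.
Positive ⇒ the second point lies to the east; separation 85.29°.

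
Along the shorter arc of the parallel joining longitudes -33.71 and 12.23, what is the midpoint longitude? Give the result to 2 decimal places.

Signed shortest Δλ from -33.71° to +12.23° is +45.94°.
Midpoint longitude = -33.71° + (+45.94°)/2 = -33.71° + 22.97° = -10.74°.

-10.74°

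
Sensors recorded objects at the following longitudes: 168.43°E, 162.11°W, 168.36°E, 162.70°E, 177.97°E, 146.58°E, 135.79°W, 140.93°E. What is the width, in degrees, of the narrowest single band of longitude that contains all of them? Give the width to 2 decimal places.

83.28°

Sort the longitudes: -162.11°, -135.79°, +140.93°, +146.58°, +162.70°, +168.36°, +168.43°, +177.97°.
Eastward gaps between consecutive values (wrapping around): 26.32°, 276.72°, 5.65°, 16.12°, 5.66°, 0.07°, 9.54°, 19.92°.
Largest gap = 276.72° ⇒ minimal covering band is its complement: 360° − 276.72° = 83.28°.
Band runs from +140.93° eastward to -135.79°, crossing the antimeridian.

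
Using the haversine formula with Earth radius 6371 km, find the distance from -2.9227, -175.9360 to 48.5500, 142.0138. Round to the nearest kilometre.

Δλ = 142.0138 − -175.9360 = 317.9498°; wrapped into (−180°, 180°]: -42.0502°.
Δφ = 48.5500 − -2.9227 = 51.4727°.
a = sin²(Δφ/2) + cos φ₁ · cos φ₂ · sin²(Δλ/2) = 0.273654.
c = 2·atan2(√a, √(1−a)) = 1.10101 rad → d = 6371·c ≈ 7014.57 km.

7015 km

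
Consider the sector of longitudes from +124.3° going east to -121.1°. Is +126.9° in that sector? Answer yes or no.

Band width going east from +124.3° to -121.1°: ((-121.1 − 124.3) mod 360) = 114.6°.
Offset of +126.9° east of the west edge: ((126.9 − 124.3) mod 360) = 2.6°.
2.6° ≤ 114.6° ⇒ inside.

Yes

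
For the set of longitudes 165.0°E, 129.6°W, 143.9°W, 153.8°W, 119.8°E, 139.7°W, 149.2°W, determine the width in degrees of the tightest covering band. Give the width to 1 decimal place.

Sort the longitudes: -153.8°, -149.2°, -143.9°, -139.7°, -129.6°, +119.8°, +165.0°.
Eastward gaps between consecutive values (wrapping around): 4.6°, 5.3°, 4.2°, 10.1°, 249.4°, 45.2°, 41.2°.
Largest gap = 249.4° ⇒ minimal covering band is its complement: 360° − 249.4° = 110.6°.
Band runs from +119.8° eastward to -129.6°, crossing the antimeridian.

110.6°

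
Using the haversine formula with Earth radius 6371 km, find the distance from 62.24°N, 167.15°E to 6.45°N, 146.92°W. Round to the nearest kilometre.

7237 km

Δλ = -146.92 − 167.15 = -314.07°; wrapped into (−180°, 180°]: 45.93°.
Δφ = 6.45 − 62.24 = -55.79°.
a = sin²(Δφ/2) + cos φ₁ · cos φ₂ · sin²(Δλ/2) = 0.289342.
c = 2·atan2(√a, √(1−a)) = 1.13590 rad → d = 6371·c ≈ 7236.82 km.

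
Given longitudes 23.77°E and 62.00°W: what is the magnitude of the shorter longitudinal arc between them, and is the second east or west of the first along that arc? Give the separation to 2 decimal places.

Raw difference: -62.00 − 23.77 = -85.77°.
Normalise into (−180°, 180°]: -85.77° stays -85.77°.
Negative ⇒ the second point lies to the west; separation 85.77°.

85.77° west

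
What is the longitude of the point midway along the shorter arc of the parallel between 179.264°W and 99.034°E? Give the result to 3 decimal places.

139.885°E

Signed shortest Δλ from -179.264° to +99.034° is -81.702°.
Midpoint longitude = -179.264° + (-81.702°)/2 = -179.264° − 40.851° = -220.115°.
Normalise into (−180°, 180°]: +139.885°.
(The naïve average (-179.264 + +99.034)/2 = -40.115° is on the wrong side of the globe.)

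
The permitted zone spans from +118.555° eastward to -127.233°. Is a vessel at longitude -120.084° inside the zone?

Band width going east from +118.555° to -127.233°: ((-127.233 − 118.555) mod 360) = 114.212°.
Offset of -120.084° east of the west edge: ((-120.084 − 118.555) mod 360) = 121.361°.
121.361° > 114.212° ⇒ outside.

No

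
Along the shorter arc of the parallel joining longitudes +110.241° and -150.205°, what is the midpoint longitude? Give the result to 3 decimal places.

Signed shortest Δλ from +110.241° to -150.205° is +99.554°.
Midpoint longitude = +110.241° + (+99.554°)/2 = +110.241° + 49.777° = +160.018°.
(The naïve average (+110.241 + -150.205)/2 = -19.982° is on the wrong side of the globe.)

+160.018°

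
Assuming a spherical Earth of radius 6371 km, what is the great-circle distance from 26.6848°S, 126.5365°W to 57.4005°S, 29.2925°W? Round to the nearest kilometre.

Δλ = -29.2925 − -126.5365 = 97.2440°.
Δφ = -57.4005 − -26.6848 = -30.7157°.
a = sin²(Δφ/2) + cos φ₁ · cos φ₂ · sin²(Δλ/2) = 0.341184.
c = 2·atan2(√a, √(1−a)) = 1.24756 rad → d = 6371·c ≈ 7948.23 km.

7948 km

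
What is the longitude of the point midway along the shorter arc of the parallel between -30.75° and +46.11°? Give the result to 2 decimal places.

Signed shortest Δλ from -30.75° to +46.11° is +76.86°.
Midpoint longitude = -30.75° + (+76.86°)/2 = -30.75° + 38.43° = +7.68°.

+7.68°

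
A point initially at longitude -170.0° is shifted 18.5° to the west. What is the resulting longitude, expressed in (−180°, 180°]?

Start at -170.0°; shift −18.5° → -188.5°.
-188.5° lies outside (−180°, 180°]; add 360° → +171.5°.

+171.5°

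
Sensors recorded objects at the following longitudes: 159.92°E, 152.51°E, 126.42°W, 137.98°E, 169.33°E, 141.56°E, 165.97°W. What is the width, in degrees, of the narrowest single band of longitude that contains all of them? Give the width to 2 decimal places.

Sort the longitudes: -165.97°, -126.42°, +137.98°, +141.56°, +152.51°, +159.92°, +169.33°.
Eastward gaps between consecutive values (wrapping around): 39.55°, 264.40°, 3.58°, 10.95°, 7.41°, 9.41°, 24.70°.
Largest gap = 264.40° ⇒ minimal covering band is its complement: 360° − 264.40° = 95.60°.
Band runs from +137.98° eastward to -126.42°, crossing the antimeridian.

95.60°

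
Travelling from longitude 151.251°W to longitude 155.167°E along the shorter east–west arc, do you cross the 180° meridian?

Naïve |155.167 − -151.251| = 306.418° > 180°, so the shorter arc goes the other way round — across 180°.
Signed shortest Δλ = ((155.167 − -151.251 + 180) mod 360) − 180 = -53.582°.
Going west by 53.582° from -151.251° passes through 180° before reaching +155.167°.

Yes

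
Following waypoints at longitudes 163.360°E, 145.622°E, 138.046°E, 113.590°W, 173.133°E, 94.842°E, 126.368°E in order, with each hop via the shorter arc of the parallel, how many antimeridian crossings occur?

Leg 1: +163.360° → +145.622°, shortest Δλ = -17.738° (west) — does not cross 180°.
Leg 2: +145.622° → +138.046°, shortest Δλ = -7.576° (west) — does not cross 180°.
Leg 3: +138.046° → -113.590°, shortest Δλ = 108.364° (east) — crosses 180°.
Leg 4: -113.590° → +173.133°, shortest Δλ = -73.277° (west) — crosses 180°.
Leg 5: +173.133° → +94.842°, shortest Δλ = -78.291° (west) — does not cross 180°.
Leg 6: +94.842° → +126.368°, shortest Δλ = 31.526° (east) — does not cross 180°.
Total crossings: 2.

2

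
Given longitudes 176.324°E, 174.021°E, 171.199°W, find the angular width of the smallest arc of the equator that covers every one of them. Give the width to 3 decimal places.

Sort the longitudes: -171.199°, +174.021°, +176.324°.
Eastward gaps between consecutive values (wrapping around): 345.220°, 2.303°, 12.477°.
Largest gap = 345.220° ⇒ minimal covering band is its complement: 360° − 345.220° = 14.780°.
Band runs from +174.021° eastward to -171.199°, crossing the antimeridian.

14.780°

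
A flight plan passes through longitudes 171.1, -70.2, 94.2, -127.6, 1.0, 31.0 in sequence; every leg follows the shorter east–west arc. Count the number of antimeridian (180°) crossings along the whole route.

2

Leg 1: +171.1° → -70.2°, shortest Δλ = 118.7° (east) — crosses 180°.
Leg 2: -70.2° → +94.2°, shortest Δλ = 164.4° (east) — does not cross 180°.
Leg 3: +94.2° → -127.6°, shortest Δλ = 138.2° (east) — crosses 180°.
Leg 4: -127.6° → +1.0°, shortest Δλ = 128.6° (east) — does not cross 180°.
Leg 5: +1.0° → +31.0°, shortest Δλ = 30.0° (east) — does not cross 180°.
Total crossings: 2.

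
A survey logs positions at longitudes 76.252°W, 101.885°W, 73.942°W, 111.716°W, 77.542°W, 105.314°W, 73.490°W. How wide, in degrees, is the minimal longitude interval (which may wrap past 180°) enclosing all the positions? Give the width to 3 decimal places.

38.226°

Sort the longitudes: -111.716°, -105.314°, -101.885°, -77.542°, -76.252°, -73.942°, -73.490°.
Eastward gaps between consecutive values (wrapping around): 6.402°, 3.429°, 24.343°, 1.290°, 2.310°, 0.452°, 321.774°.
Largest gap = 321.774° ⇒ minimal covering band is its complement: 360° − 321.774° = 38.226°.
Band runs from -111.716° eastward to -73.490°.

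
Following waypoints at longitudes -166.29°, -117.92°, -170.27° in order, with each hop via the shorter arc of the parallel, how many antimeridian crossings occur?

Leg 1: -166.29° → -117.92°, shortest Δλ = 48.37° (east) — does not cross 180°.
Leg 2: -117.92° → -170.27°, shortest Δλ = -52.35° (west) — does not cross 180°.
Total crossings: 0.

0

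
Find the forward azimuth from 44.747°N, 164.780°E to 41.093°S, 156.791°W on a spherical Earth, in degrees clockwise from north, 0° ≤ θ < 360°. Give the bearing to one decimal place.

152.0°

Δλ = -156.791 − 164.780 = -321.571°; wrapped into (−180°, 180°]: 38.429°.
θ = atan2( sin Δλ · cos φ₂ , cos φ₁ · sin φ₂ − sin φ₁ · cos φ₂ · cos Δλ )
  = atan2(0.46842, -0.88244) = 152.039° → normalised to [0°, 360°): 152.039°.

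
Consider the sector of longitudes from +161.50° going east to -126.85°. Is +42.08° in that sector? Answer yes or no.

Band width going east from +161.50° to -126.85°: ((-126.85 − 161.50) mod 360) = 71.65°.
Offset of +42.08° east of the west edge: ((42.08 − 161.50) mod 360) = 240.58°.
240.58° > 71.65° ⇒ outside.

No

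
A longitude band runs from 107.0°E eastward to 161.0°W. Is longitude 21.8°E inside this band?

Band width going east from +107.0° to -161.0°: ((-161.0 − 107.0) mod 360) = 92.0°.
Offset of +21.8° east of the west edge: ((21.8 − 107.0) mod 360) = 274.8°.
274.8° > 92.0° ⇒ outside.

No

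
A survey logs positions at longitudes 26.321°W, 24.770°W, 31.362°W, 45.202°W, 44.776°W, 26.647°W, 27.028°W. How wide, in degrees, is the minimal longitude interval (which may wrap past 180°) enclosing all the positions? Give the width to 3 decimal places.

20.432°

Sort the longitudes: -45.202°, -44.776°, -31.362°, -27.028°, -26.647°, -26.321°, -24.770°.
Eastward gaps between consecutive values (wrapping around): 0.426°, 13.414°, 4.334°, 0.381°, 0.326°, 1.551°, 339.568°.
Largest gap = 339.568° ⇒ minimal covering band is its complement: 360° − 339.568° = 20.432°.
Band runs from -45.202° eastward to -24.770°.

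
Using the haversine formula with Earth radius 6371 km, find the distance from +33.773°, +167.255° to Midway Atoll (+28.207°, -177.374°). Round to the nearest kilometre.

Δλ = -177.374 − 167.255 = -344.629°; wrapped into (−180°, 180°]: 15.371°.
Δφ = 28.207 − 33.773 = -5.566°.
a = sin²(Δφ/2) + cos φ₁ · cos φ₂ · sin²(Δλ/2) = 0.015459.
c = 2·atan2(√a, √(1−a)) = 0.24931 rad → d = 6371·c ≈ 1588.37 km.

1588 km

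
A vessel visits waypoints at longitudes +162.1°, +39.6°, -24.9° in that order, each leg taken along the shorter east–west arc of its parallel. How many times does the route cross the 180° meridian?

Leg 1: +162.1° → +39.6°, shortest Δλ = -122.5° (west) — does not cross 180°.
Leg 2: +39.6° → -24.9°, shortest Δλ = -64.5° (west) — does not cross 180°.
Total crossings: 0.

0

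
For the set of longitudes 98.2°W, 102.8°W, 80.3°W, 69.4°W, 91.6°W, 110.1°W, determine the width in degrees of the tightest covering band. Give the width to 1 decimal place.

Sort the longitudes: -110.1°, -102.8°, -98.2°, -91.6°, -80.3°, -69.4°.
Eastward gaps between consecutive values (wrapping around): 7.3°, 4.6°, 6.6°, 11.3°, 10.9°, 319.3°.
Largest gap = 319.3° ⇒ minimal covering band is its complement: 360° − 319.3° = 40.7°.
Band runs from -110.1° eastward to -69.4°.

40.7°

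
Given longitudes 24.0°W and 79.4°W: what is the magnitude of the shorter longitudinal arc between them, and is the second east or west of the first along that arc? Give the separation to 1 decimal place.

Raw difference: -79.4 − -24.0 = -55.4°.
Normalise into (−180°, 180°]: -55.4° stays -55.4°.
Negative ⇒ the second point lies to the west; separation 55.4°.

55.4° west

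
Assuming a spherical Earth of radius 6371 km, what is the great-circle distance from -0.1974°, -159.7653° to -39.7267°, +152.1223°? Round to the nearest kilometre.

6556 km

Δλ = 152.1223 − -159.7653 = 311.8876°; wrapped into (−180°, 180°]: -48.1124°.
Δφ = -39.7267 − -0.1974 = -39.5293°.
a = sin²(Δφ/2) + cos φ₁ · cos φ₂ · sin²(Δλ/2) = 0.242147.
c = 2·atan2(√a, √(1−a)) = 1.02896 rad → d = 6371·c ≈ 6555.53 km.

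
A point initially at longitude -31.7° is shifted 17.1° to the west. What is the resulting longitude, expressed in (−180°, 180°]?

-48.8°

Start at -31.7°; shift −17.1° → -48.8°.
-48.8° already lies in (−180°, 180°].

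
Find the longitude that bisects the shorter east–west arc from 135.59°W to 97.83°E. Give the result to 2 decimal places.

161.12°E

Signed shortest Δλ from -135.59° to +97.83° is -126.58°.
Midpoint longitude = -135.59° + (-126.58°)/2 = -135.59° − 63.29° = -198.88°.
Normalise into (−180°, 180°]: +161.12°.
(The naïve average (-135.59 + +97.83)/2 = -18.88° is on the wrong side of the globe.)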